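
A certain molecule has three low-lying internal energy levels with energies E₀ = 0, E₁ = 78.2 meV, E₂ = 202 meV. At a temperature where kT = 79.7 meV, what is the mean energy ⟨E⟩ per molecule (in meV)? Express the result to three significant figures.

31.2 meV

Eᵢ/kT = 0, 0.98118, 2.5345.
Z = Σ e^(−Eᵢ/kT) = e^(−0) + e^(−0.98118) + e^(−2.5345) = 1.0000 + 0.37487 + 0.079301 = 1.4542.
⟨E⟩ = Σ Eᵢ e^(−Eᵢ/kT) / Z = (0·1.0000 + 78.2·0.37487 + 202·0.079301) / 1.4542 = 31.2 meV.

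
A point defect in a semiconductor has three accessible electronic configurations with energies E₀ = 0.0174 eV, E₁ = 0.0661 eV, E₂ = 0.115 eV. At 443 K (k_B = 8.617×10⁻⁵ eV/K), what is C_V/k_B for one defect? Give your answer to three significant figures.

0.542

k_BT = 8.617×10⁻⁵ × 443 K = 0.038173 eV.
Eᵢ/kT = 0.45582, 1.7316, 3.0126.
Z = Σ e^(−Eᵢ/kT) = e^(−0.45582) + e^(−1.7316) + e^(−3.0126) = 0.63393 + 0.17700 + 0.049164 = 0.86009.
⟨E⟩ = 0.033001 eV, ⟨E²⟩ = 0.0018783 eV².
C_V/k_B = (⟨E²⟩ − ⟨E⟩²)/(kT)² = (0.0018783 − 0.0010891)/0.0014572 = 0.542.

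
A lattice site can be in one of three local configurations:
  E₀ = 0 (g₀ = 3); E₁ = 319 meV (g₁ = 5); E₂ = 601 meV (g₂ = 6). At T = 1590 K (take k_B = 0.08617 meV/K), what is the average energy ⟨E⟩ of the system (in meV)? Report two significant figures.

56 meV

k_BT = 0.08617 × 1590 K = 137.0 meV.
Eᵢ/kT = 0, 2.328, 4.387.
Z = Σ gᵢe^(−Eᵢ/kT) = 3·e^(−0) + 5·e^(−2.328) + 6·e^(−4.387) = 3.000 + 0.4875 + 0.07463 = 3.562.
⟨E⟩ = Σ Eᵢ gᵢe^(−Eᵢ/kT) / Z = (0·3.000 + 319·0.4875 + 601·0.07463) / 3.562 = 56 meV.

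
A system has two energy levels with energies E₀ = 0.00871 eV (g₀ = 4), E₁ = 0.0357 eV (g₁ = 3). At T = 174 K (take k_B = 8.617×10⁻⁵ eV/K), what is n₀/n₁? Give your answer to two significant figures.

8.1

k_BT = 8.617×10⁻⁵ × 174 K = 0.01499 eV.
n₀/n₁ = (g₀/g₁) exp[−(E₀−E₁)/kT] = (4/3) × exp(−(-0.02699 eV)/(0.01499 eV)) = (4/3) × exp(1.801) = 8.1.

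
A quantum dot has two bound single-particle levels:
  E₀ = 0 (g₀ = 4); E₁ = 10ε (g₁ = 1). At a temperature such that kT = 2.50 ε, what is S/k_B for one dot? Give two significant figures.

1.4

Eᵢ/kT = 0, 4.000.
Z = Σ gᵢe^(−Eᵢ/kT) = 4·e^(−0) + 1·e^(−4.000) = 4.000 + 0.01832 = 4.018.
⟨E⟩ = Σ EᵢPᵢ = 0.04559 ε.
S/k_B = ln Z + ⟨E⟩/kT = ln(4.018) + 0.04559/2.50 = 1.391 + 0.01824 = 1.4.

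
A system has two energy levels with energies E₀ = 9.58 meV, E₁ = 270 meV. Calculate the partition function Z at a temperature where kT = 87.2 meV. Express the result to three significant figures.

Z = 0.941

Eᵢ/kT = 0.10986, 3.0963.
Z = Σ e^(−Eᵢ/kT) = e^(−0.10986) + e^(−3.0963) = 0.89596 + 0.045216 = 0.94118.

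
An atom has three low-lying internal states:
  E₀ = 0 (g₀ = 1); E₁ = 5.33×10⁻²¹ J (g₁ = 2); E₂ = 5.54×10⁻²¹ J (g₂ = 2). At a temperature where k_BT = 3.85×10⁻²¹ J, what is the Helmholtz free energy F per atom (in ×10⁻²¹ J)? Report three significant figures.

Eᵢ/kT = 0, 1.3844, 1.4390.
Z = Σ gᵢe^(−Eᵢ/kT) = 1·e^(−0) + 2·e^(−1.3844) + 2·e^(−1.4390) = 1.0000 + 0.50095 + 0.47433 = 1.9753.
F = −kT ln Z = −3.85 × ln(1.9753) = −3.85 × 0.68072 = -2.62 ×10⁻²¹ J.

-2.62 ×10⁻²¹ J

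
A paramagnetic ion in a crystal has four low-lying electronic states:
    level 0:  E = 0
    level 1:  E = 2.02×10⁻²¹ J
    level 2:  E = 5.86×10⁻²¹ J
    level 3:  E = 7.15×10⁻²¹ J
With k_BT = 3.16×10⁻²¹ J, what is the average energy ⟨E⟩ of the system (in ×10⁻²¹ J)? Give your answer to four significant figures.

Eᵢ/kT = 0, 0.639241, 1.85443, 2.26266.
Z = Σ e^(−Eᵢ/kT) = e^(−0) + e^(−0.639241) + e^(−1.85443) + e^(−2.26266) = 1.00000 + 0.527693 + 0.156542 + 0.104073 = 1.78831.
⟨E⟩ = Σ Eᵢ e^(−Eᵢ/kT) / Z = (0·1.00000 + 2.02·0.527693 + 5.86·0.156542 + 7.15·0.104073) / 1.78831 = 1.525 ×10⁻²¹ J.

1.525 ×10⁻²¹ J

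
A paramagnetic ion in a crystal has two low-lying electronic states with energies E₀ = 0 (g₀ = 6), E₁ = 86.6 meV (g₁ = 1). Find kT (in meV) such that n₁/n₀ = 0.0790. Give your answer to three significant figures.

n₁/n₀ = (g₁/g₀) exp[−(E₁−E₀)/kT] = 0.0790.
⇒ (E₁−E₀)/kT = ln((1/6)/0.0790) = ln(2.1097) = 0.74655.
kT = 86.6 meV / 0.74655 = 116 meV.

116 meV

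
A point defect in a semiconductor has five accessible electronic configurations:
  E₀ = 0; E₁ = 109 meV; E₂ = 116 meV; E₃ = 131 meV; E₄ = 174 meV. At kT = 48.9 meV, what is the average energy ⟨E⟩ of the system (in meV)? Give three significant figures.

28.1 meV

Eᵢ/kT = 0, 2.2290, 2.3722, 2.6789, 3.5583.
Z = Σ e^(−Eᵢ/kT) = e^(−0) + e^(−2.2290) + e^(−2.3722) + e^(−2.6789) + e^(−3.5583) = 1.0000 + 0.10764 + 0.093275 + 0.068639 + 0.028487 = 1.2980.
⟨E⟩ = Σ Eᵢ e^(−Eᵢ/kT) / Z = (0·1.0000 + 109·0.10764 + 116·0.093275 + 131·0.068639 + 174·0.028487) / 1.2980 = 28.1 meV.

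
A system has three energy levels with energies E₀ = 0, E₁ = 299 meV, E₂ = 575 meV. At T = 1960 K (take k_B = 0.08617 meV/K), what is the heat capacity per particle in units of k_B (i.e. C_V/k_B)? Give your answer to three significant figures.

k_BT = 0.08617 × 1960 K = 168.89 meV.
Eᵢ/kT = 0, 1.7704, 3.4046.
Z = Σ e^(−Eᵢ/kT) = e^(−0) + e^(−1.7704) + e^(−3.4046) = 1.0000 + 0.17026 + 0.033220 = 1.2035.
⟨E⟩ = 58.171 meV, ⟨E²⟩ = 21774 meV².
C_V/k_B = (⟨E²⟩ − ⟨E⟩²)/(kT)² = (21774 − 3383.9)/28524 = 0.645.

0.645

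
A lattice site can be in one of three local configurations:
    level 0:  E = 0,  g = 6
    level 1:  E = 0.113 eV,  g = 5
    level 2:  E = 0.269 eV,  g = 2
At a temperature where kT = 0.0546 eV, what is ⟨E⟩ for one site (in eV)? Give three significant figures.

0.0113 eV

Eᵢ/kT = 0, 2.0696, 4.9267.
Z = Σ gᵢe^(−Eᵢ/kT) = 6·e^(−0) + 5·e^(−2.0696) + 2·e^(−4.9267) = 6.0000 + 0.63118 + 0.014501 = 6.6457.
⟨E⟩ = Σ Eᵢ gᵢe^(−Eᵢ/kT) / Z = (0·6.0000 + 0.113·0.63118 + 0.269·0.014501) / 6.6457 = 0.0113 eV.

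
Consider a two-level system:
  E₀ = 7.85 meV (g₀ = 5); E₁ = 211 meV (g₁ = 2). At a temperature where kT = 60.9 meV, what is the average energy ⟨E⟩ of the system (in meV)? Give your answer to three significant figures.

10.7 meV

Eᵢ/kT = 0.12890, 3.4647.
Z = Σ gᵢe^(−Eᵢ/kT) = 5·e^(−0.12890) + 2·e^(−3.4647) = 4.3953 + 0.062565 = 4.4579.
⟨E⟩ = Σ Eᵢ gᵢe^(−Eᵢ/kT) / Z = (7.85·4.3953 + 211·0.062565) / 4.4579 = 10.7 meV.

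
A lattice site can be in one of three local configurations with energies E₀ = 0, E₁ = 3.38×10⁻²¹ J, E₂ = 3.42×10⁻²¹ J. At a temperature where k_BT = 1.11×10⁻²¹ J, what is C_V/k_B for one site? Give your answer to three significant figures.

0.734

Eᵢ/kT = 0, 3.0450, 3.0811.
Z = Σ e^(−Eᵢ/kT) = e^(−0) + e^(−3.0450) + e^(−3.0811) = 1.0000 + 0.047596 + 0.045909 = 1.0935.
⟨E⟩ = 0.29070, ⟨E²⟩ = 0.98832.
C_V/k_B = (⟨E²⟩ − ⟨E⟩²)/(kT)² = (0.98832 − 0.084506)/1.2321 = 0.734.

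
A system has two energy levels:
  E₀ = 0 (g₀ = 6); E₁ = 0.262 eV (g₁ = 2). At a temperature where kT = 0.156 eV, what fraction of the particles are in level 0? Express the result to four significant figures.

Eᵢ/kT = 0, 1.67949.
Z = Σ gᵢe^(−Eᵢ/kT) = 6·e^(−0) + 2·e^(−1.67949) = 6.00000 + 0.372938 = 6.37294.
P₀ = g₀ e^(−E₀/kT) / Z = 6.00000/6.37294 = 0.9415.

0.9415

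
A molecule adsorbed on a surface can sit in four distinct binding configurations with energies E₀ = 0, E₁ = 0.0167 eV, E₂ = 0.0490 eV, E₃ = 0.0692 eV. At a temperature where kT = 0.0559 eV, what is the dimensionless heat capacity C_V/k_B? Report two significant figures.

0.19

Eᵢ/kT = 0, 0.2987, 0.8766, 1.238.
Z = Σ e^(−Eᵢ/kT) = e^(−0) + e^(−0.2987) + e^(−0.8766) + e^(−1.238) = 1.000 + 0.7418 + 0.4162 + 0.2900 = 2.448.
⟨E⟩ = 0.02159 eV, ⟨E²⟩ = 0.001060 eV².
C_V/k_B = (⟨E²⟩ − ⟨E⟩²)/(kT)² = (0.001060 − 0.0004661)/0.003125 = 0.19.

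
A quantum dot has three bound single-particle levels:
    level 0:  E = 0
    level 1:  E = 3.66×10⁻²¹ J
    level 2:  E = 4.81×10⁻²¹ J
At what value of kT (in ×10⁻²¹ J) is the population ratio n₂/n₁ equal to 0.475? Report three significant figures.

n₂/n₁ = exp[−(E₂−E₁)/kT] = 0.475.
⇒ (E₂−E₁)/kT = ln(1/0.475) = ln(2.1053) = 0.74446.
kT = 1.15 ×10⁻²¹ J / 0.74446 = 1.54 ×10⁻²¹ J.

1.54 ×10⁻²¹ J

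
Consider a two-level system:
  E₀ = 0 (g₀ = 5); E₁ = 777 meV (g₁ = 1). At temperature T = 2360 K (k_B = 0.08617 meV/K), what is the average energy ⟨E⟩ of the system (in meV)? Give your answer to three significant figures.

3.39 meV

k_BT = 0.08617 × 2360 K = 203.36 meV.
Eᵢ/kT = 0, 3.8208.
Z = Σ gᵢe^(−Eᵢ/kT) = 5·e^(−0) + 1·e^(−3.8208) = 5.0000 + 0.021910 = 5.0219.
⟨E⟩ = Σ Eᵢ gᵢe^(−Eᵢ/kT) / Z = (0·5.0000 + 777·0.021910) / 5.0219 = 3.39 meV.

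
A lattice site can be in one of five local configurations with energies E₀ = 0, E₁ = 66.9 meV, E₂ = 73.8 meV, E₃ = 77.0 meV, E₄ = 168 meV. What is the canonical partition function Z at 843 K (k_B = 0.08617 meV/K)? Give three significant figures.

Z = 2.21

k_BT = 0.08617 × 843 K = 72.641 meV.
Eᵢ/kT = 0, 0.92097, 1.0160, 1.0600, 2.3127.
Z = Σ e^(−Eᵢ/kT) = e^(−0) + e^(−0.92097) + e^(−1.0160) + e^(−1.0600) + e^(−2.3127) = 1.0000 + 0.39813 + 0.36204 + 0.34646 + 0.098994 = 2.2056.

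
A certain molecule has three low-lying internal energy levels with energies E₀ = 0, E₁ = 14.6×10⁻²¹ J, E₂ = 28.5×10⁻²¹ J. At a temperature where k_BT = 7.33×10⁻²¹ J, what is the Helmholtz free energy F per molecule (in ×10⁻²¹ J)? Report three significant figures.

Eᵢ/kT = 0, 1.9918, 3.8881.
Z = Σ e^(−Eᵢ/kT) = e^(−0) + e^(−1.9918) + e^(−3.8881) = 1.0000 + 0.13645 + 0.020484 = 1.1569.
F = −kT ln Z = −7.33 × ln(1.1569) = −7.33 × 0.14574 = -1.07 ×10⁻²¹ J.

-1.07 ×10⁻²¹ J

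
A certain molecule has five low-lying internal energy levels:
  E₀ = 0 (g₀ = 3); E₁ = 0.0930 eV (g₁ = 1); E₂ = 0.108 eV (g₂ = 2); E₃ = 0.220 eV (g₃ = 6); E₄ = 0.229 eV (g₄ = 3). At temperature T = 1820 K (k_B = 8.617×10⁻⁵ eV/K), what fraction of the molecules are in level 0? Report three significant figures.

k_BT = 8.617×10⁻⁵ × 1820 K = 0.15683 eV.
Eᵢ/kT = 0, 0.59300, 0.68864, 1.4028, 1.4602.
Z = Σ gᵢe^(−Eᵢ/kT) = 3·e^(−0) + 1·e^(−0.59300) + 2·e^(−0.68864) + 6·e^(−1.4028) + 3·e^(−1.4602) = 3.0000 + 0.55267 + 1.0045 + 1.4754 + 0.69657 = 6.7291.
P₀ = g₀ e^(−E₀/kT) / Z = 3.0000/6.7291 = 0.446.

0.446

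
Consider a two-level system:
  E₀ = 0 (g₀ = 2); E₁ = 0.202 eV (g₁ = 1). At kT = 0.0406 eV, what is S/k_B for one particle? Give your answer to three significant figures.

Eᵢ/kT = 0, 4.9754.
Z = Σ gᵢe^(−Eᵢ/kT) = 2·e^(−0) + 1·e^(−4.9754) = 2.0000 + 0.0069058 = 2.0069.
⟨E⟩ = Σ EᵢPᵢ = 0.00069509 eV.
S/k_B = ln Z + ⟨E⟩/kT = ln(2.0069) + 0.00069509/0.0406 = 0.69659 + 0.017120 = 0.714.

0.714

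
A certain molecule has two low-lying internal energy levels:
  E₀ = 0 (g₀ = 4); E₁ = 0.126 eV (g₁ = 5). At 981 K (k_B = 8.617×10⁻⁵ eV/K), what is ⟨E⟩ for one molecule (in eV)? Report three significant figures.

k_BT = 8.617×10⁻⁵ × 981 K = 0.084533 eV.
Eᵢ/kT = 0, 1.4905.
Z = Σ gᵢe^(−Eᵢ/kT) = 4·e^(−0) + 5·e^(−1.4905) = 4.0000 + 1.1263 = 5.1263.
⟨E⟩ = Σ Eᵢ gᵢe^(−Eᵢ/kT) / Z = (0·4.0000 + 0.126·1.1263) / 5.1263 = 0.0277 eV.

0.0277 eV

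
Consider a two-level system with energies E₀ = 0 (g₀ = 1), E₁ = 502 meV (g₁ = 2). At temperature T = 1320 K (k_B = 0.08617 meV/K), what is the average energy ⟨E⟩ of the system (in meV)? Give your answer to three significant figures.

11.9 meV

k_BT = 0.08617 × 1320 K = 113.74 meV.
Eᵢ/kT = 0, 4.4136.
Z = Σ gᵢe^(−Eᵢ/kT) = 1·e^(−0) + 2·e^(−4.4136) = 1.0000 + 0.024223 = 1.0242.
⟨E⟩ = Σ Eᵢ gᵢe^(−Eᵢ/kT) / Z = (0·1.0000 + 502·0.024223) / 1.0242 = 11.9 meV.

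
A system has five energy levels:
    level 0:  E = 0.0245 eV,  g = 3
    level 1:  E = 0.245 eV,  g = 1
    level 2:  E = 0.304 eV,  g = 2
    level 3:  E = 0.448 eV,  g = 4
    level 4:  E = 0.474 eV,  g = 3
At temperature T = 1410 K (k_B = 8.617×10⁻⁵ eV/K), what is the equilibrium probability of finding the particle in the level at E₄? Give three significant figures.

0.0208

k_BT = 8.617×10⁻⁵ × 1410 K = 0.12150 eV.
Eᵢ/kT = 0.20165, 2.0165, 2.5021, 3.6872, 3.9012.
Z = Σ gᵢe^(−Eᵢ/kT) = 3·e^(−0.20165) + 1·e^(−2.0165) + 2·e^(−2.5021) + 4·e^(−3.6872) + 3·e^(−3.9012) = 2.4521 + 0.13312 + 0.16383 + 0.10017 + 0.060653 = 2.9099.
P₄ = g₄ e^(−E₄/kT) / Z = 0.060653/2.9099 = 0.0208.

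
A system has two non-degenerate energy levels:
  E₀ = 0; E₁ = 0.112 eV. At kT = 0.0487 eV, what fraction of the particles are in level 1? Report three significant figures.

0.0911

Eᵢ/kT = 0, 2.2998.
Z = Σ e^(−Eᵢ/kT) = e^(−0) + e^(−2.2998) = 1.0000 + 0.10028 = 1.1003.
P₁ = e^(−E₁/kT) / Z = 0.10028/1.1003 = 0.0911.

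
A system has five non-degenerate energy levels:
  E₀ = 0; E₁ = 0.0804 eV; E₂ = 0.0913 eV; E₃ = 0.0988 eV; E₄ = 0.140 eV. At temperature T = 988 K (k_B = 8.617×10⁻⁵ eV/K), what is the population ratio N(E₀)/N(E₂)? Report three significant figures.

k_BT = 8.617×10⁻⁵ × 988 K = 0.085136 eV.
n₀/n₂ = exp[−(E₀−E₂)/kT] = exp(−(-0.0913 eV)/(0.085136 eV)) = exp(1.0724) = 2.92.

2.92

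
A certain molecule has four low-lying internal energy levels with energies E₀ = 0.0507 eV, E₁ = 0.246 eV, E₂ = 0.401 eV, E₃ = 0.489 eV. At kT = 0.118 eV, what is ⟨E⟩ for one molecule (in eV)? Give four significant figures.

Eᵢ/kT = 0.429661, 2.08475, 3.39831, 4.14407.
Z = Σ e^(−Eᵢ/kT) = e^(−0.429661) + e^(−2.08475) + e^(−3.39831) + e^(−4.14407) = 0.650730 + 0.124338 + 0.0334297 + 0.0158582 = 0.824356.
⟨E⟩ = Σ Eᵢ e^(−Eᵢ/kT) / Z = (0.0507·0.650730 + 0.246·0.124338 + 0.401·0.0334297 + 0.489·0.0158582) / 0.824356 = 0.1028 eV.

0.1028 eV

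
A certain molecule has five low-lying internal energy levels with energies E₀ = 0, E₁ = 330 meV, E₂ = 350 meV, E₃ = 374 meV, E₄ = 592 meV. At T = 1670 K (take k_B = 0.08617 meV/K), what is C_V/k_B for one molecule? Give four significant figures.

k_BT = 0.08617 × 1670 K = 143.904 meV.
Eᵢ/kT = 0, 2.29320, 2.43218, 2.59895, 4.11385.
Z = Σ e^(−Eᵢ/kT) = e^(−0) + e^(−2.29320) + e^(−2.43218) + e^(−2.59895) + e^(−4.11385) = 1.00000 + 0.100943 + 0.0878451 + 0.0743516 + 0.0163447 = 1.27948.
⟨E⟩ = 79.3608 meV, ⟨E²⟩ = 29607.3 meV².
C_V/k_B = (⟨E²⟩ − ⟨E⟩²)/(kT)² = (29607.3 − 6298.14)/20708.4 = 1.126.

1.126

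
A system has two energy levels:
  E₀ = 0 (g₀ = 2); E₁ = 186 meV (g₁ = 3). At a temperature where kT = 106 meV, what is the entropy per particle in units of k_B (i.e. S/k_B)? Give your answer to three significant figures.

Eᵢ/kT = 0, 1.7547.
Z = Σ gᵢe^(−Eᵢ/kT) = 2·e^(−0) + 3·e^(−1.7547) = 2.0000 + 0.51888 = 2.5189.
⟨E⟩ = Σ EᵢPᵢ = 38.315 meV.
S/k_B = ln Z + ⟨E⟩/kT = ln(2.5189) + 38.315/106 = 0.92382 + 0.36146 = 1.29.

1.29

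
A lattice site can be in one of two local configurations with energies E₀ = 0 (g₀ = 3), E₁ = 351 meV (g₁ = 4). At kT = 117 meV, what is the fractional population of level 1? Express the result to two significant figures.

Eᵢ/kT = 0, 3.000.
Z = Σ gᵢe^(−Eᵢ/kT) = 3·e^(−0) + 4·e^(−3.000) = 3.000 + 0.1991 = 3.199.
P₁ = g₁ e^(−E₁/kT) / Z = 0.1991/3.199 = 0.062.

0.062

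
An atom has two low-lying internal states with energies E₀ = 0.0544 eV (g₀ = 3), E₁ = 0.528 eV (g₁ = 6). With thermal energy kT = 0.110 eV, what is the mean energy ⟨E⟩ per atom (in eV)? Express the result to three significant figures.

0.0668 eV

Eᵢ/kT = 0.49455, 4.8000.
Z = Σ gᵢe^(−Eᵢ/kT) = 3·e^(−0.49455) + 6·e^(−4.8000) = 1.8295 + 0.049378 = 1.8789.
⟨E⟩ = Σ Eᵢ gᵢe^(−Eᵢ/kT) / Z = (0.0544·1.8295 + 0.528·0.049378) / 1.8789 = 0.0668 eV.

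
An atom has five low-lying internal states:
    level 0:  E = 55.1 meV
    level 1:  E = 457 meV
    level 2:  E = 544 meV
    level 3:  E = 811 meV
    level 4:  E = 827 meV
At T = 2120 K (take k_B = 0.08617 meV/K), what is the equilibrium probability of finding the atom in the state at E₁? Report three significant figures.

k_BT = 0.08617 × 2120 K = 182.68 meV.
Eᵢ/kT = 0.30162, 2.5016, 2.9779, 4.4395, 4.5270.
Z = Σ e^(−Eᵢ/kT) = e^(−0.30162) + e^(−2.5016) + e^(−2.9779) + e^(−4.4395) + e^(−4.5270) = 0.73962 + 0.081954 + 0.050900 + 0.011802 + 0.010813 = 0.89509.
P₁ = e^(−E₁/kT) / Z = 0.081954/0.89509 = 0.0916.

0.0916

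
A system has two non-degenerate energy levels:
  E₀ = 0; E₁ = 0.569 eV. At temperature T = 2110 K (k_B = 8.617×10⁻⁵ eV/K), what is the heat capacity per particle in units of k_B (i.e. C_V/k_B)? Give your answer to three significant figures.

0.393

k_BT = 8.617×10⁻⁵ × 2110 K = 0.18182 eV.
Eᵢ/kT = 0, 3.1295.
Z = Σ e^(−Eᵢ/kT) = e^(−0) + e^(−3.1295) = 1.0000 + 0.043740 = 1.0437.
⟨E⟩ = 0.023846 eV, ⟨E²⟩ = 0.013568 eV².
C_V/k_B = (⟨E²⟩ − ⟨E⟩²)/(kT)² = (0.013568 − 0.00056863)/0.033059 = 0.393.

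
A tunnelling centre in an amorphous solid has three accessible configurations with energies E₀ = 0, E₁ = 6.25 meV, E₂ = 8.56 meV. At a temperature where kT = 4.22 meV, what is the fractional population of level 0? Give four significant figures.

0.7359

Eᵢ/kT = 0, 1.48104, 2.02844.
Z = Σ e^(−Eᵢ/kT) = e^(−0) + e^(−1.48104) + e^(−2.02844) = 1.00000 + 0.227401 + 0.131541 = 1.35894.
P₀ = e^(−E₀/kT) / Z = 1.00000/1.35894 = 0.7359.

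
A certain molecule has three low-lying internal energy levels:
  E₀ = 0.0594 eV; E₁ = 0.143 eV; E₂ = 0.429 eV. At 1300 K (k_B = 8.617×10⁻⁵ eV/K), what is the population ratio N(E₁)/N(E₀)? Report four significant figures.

k_BT = 8.617×10⁻⁵ × 1300 K = 0.112021 eV.
n₁/n₀ = exp[−(E₁−E₀)/kT] = exp(−(0.0836 eV)/(0.112021 eV)) = exp(-0.746289) = 0.4741.

0.4741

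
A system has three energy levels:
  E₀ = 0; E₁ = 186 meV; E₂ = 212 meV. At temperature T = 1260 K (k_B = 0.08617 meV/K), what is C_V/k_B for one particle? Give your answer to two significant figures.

k_BT = 0.08617 × 1260 K = 108.6 meV.
Eᵢ/kT = 0, 1.713, 1.952.
Z = Σ e^(−Eᵢ/kT) = e^(−0) + e^(−1.713) + e^(−1.952) = 1.000 + 0.1803 + 0.1420 = 1.322.
⟨E⟩ = 48.14 meV, ⟨E²⟩ = 9546 meV².
C_V/k_B = (⟨E²⟩ − ⟨E⟩²)/(kT)² = (9546 − 2317)/11790 = 0.61.

0.61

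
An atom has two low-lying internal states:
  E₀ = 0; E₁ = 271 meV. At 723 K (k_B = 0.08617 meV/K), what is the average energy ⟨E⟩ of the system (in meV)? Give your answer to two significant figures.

3.5 meV

k_BT = 0.08617 × 723 K = 62.30 meV.
Eᵢ/kT = 0, 4.350.
Z = Σ e^(−Eᵢ/kT) = e^(−0) + e^(−4.350) = 1.000 + 0.01291 = 1.013.
⟨E⟩ = Σ Eᵢ e^(−Eᵢ/kT) / Z = (0·1.000 + 271·0.01291) / 1.013 = 3.5 meV.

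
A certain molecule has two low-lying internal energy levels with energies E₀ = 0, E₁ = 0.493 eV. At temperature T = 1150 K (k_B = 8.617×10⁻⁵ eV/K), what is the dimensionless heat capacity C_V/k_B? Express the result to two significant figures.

k_BT = 8.617×10⁻⁵ × 1150 K = 0.09910 eV.
Eᵢ/kT = 0, 4.975.
Z = Σ e^(−Eᵢ/kT) = e^(−0) + e^(−4.975) = 1.000 + 0.006909 = 1.007.
⟨E⟩ = 0.003382 eV, ⟨E²⟩ = 0.001668 eV².
C_V/k_B = (⟨E²⟩ − ⟨E⟩²)/(kT)² = (0.001668 − 0.00001144)/0.009821 = 0.17.

0.17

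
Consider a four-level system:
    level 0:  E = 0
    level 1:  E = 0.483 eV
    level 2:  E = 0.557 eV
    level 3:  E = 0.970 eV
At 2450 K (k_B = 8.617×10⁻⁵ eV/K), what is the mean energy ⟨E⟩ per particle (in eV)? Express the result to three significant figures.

0.0834 eV

k_BT = 8.617×10⁻⁵ × 2450 K = 0.21112 eV.
Eᵢ/kT = 0, 2.2878, 2.6383, 4.5945.
Z = Σ e^(−Eᵢ/kT) = e^(−0) + e^(−2.2878) + e^(−2.6383) + e^(−4.5945) = 1.0000 + 0.10149 + 0.071483 + 0.010107 = 1.1831.
⟨E⟩ = Σ Eᵢ e^(−Eᵢ/kT) / Z = (0·1.0000 + 0.483·0.10149 + 0.557·0.071483 + 0.970·0.010107) / 1.1831 = 0.0834 eV.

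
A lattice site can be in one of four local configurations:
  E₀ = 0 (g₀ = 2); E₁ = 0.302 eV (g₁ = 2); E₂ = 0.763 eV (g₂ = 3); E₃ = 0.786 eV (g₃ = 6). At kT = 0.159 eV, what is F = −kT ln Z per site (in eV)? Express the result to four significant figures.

-0.1370 eV

Eᵢ/kT = 0, 1.89937, 4.79874, 4.94340.
Z = Σ gᵢe^(−Eᵢ/kT) = 2·e^(−0) + 2·e^(−1.89937) + 3·e^(−4.79874) + 6·e^(−4.94340) = 2.00000 + 0.299326 + 0.0247204 + 0.0427819 = 2.36683.
F = −kT ln Z = −0.159 × ln(2.36683) = −0.159 × 0.861552 = -0.1370 eV.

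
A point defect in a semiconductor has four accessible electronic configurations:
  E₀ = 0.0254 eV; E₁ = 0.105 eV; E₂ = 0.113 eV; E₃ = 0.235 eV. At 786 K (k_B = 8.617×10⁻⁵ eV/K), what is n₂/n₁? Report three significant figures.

k_BT = 8.617×10⁻⁵ × 786 K = 0.067730 eV.
n₂/n₁ = exp[−(E₂−E₁)/kT] = exp(−(0.008 eV)/(0.067730 eV)) = exp(-0.11812) = 0.889.

0.889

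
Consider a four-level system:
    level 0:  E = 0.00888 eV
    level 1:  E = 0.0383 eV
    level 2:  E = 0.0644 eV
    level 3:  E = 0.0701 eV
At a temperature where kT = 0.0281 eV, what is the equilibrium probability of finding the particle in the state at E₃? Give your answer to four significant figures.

Eᵢ/kT = 0.316014, 1.36299, 2.29181, 2.49466.
Z = Σ e^(−Eᵢ/kT) = e^(−0.316014) + e^(−1.36299) + e^(−2.29181) + e^(−2.49466) = 0.729049 + 0.255895 + 0.101083 + 0.0825245 = 1.16855.
P₃ = e^(−E₃/kT) / Z = 0.0825245/1.16855 = 0.07062.

0.07062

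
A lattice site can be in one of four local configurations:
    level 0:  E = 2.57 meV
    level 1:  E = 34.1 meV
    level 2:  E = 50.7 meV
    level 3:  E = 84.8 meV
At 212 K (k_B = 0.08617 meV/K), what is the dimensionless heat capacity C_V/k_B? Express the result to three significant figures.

k_BT = 0.08617 × 212 K = 18.268 meV.
Eᵢ/kT = 0.14068, 1.8667, 2.7753, 4.6420.
Z = Σ e^(−Eᵢ/kT) = e^(−0.14068) + e^(−1.8667) + e^(−2.7753) + e^(−4.6420) = 0.86877 + 0.15463 + 0.062331 + 0.0096384 = 1.0954.
⟨E⟩ = 10.483 meV, ⟨E²⟩ = 378.93 meV².
C_V/k_B = (⟨E²⟩ − ⟨E⟩²)/(kT)² = (378.93 − 109.89)/333.72 = 0.806.

0.806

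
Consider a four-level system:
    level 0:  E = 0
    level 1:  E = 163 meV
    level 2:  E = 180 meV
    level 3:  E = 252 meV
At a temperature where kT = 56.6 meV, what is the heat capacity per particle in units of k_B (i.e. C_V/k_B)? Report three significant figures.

Eᵢ/kT = 0, 2.8799, 3.1802, 4.4523.
Z = Σ e^(−Eᵢ/kT) = e^(−0) + e^(−2.8799) + e^(−3.1802) + e^(−4.4523) = 1.0000 + 0.056140 + 0.041577 + 0.011652 = 1.1094.
⟨E⟩ = 17.641 meV, ⟨E²⟩ = 3225.7 meV².
C_V/k_B = (⟨E²⟩ − ⟨E⟩²)/(kT)² = (3225.7 − 311.20)/3203.6 = 0.910.

0.910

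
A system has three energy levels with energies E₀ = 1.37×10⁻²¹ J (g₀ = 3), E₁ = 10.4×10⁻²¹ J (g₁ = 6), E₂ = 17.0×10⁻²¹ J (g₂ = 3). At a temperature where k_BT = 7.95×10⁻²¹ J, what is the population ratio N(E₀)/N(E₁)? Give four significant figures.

1.557

n₀/n₁ = (g₀/g₁) exp[−(E₀−E₁)/kT] = (3/6) × exp(−(-9.03 ×10⁻²¹ J)/(7.95 ×10⁻²¹ J)) = (3/6) × exp(1.13585) = 1.557.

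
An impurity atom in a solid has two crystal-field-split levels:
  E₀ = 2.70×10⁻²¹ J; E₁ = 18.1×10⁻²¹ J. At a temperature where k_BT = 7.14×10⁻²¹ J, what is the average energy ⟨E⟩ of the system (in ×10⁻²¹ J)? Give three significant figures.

Eᵢ/kT = 0.37815, 2.5350.
Z = Σ e^(−Eᵢ/kT) = e^(−0.37815) + e^(−2.5350) = 0.68513 + 0.079262 = 0.76439.
⟨E⟩ = Σ Eᵢ e^(−Eᵢ/kT) / Z = (2.70·0.68513 + 18.1·0.079262) / 0.76439 = 4.30 ×10⁻²¹ J.

4.30 ×10⁻²¹ J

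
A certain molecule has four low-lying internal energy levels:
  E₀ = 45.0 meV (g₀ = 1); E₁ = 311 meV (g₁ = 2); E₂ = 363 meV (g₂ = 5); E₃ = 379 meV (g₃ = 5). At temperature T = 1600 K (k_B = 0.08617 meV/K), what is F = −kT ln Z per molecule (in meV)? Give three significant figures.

-65.7 meV

k_BT = 0.08617 × 1600 K = 137.87 meV.
Eᵢ/kT = 0.32639, 2.2557, 2.6329, 2.7490.
Z = Σ gᵢe^(−Eᵢ/kT) = 1·e^(−0.32639) + 2·e^(−2.2557) + 5·e^(−2.6329) + 5·e^(−2.7490) = 0.72152 + 0.20960 + 0.35935 + 0.31996 = 1.6104.
F = −kT ln Z = −137.87 × ln(1.6104) = −137.87 × 0.47648 = -65.7 meV.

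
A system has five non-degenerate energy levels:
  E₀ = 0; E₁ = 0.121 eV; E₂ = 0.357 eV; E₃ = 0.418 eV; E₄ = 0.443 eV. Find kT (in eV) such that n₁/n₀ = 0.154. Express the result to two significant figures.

n₁/n₀ = exp[−(E₁−E₀)/kT] = 0.154.
⇒ (E₁−E₀)/kT = ln(1/0.154) = ln(6.494) = 1.871.
kT = 0.121 eV / 1.871 = 0.065 eV.

0.065 eV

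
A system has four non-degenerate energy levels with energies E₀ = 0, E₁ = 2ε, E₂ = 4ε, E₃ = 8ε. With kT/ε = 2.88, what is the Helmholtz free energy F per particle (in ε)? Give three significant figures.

-1.71 ε

Eᵢ/kT = 0, 0.69444, 1.3889, 2.7778.
Z = Σ e^(−Eᵢ/kT) = e^(−0) + e^(−0.69444) + e^(−1.3889) + e^(−2.7778) = 1.0000 + 0.49935 + 0.24935 + 0.062175 = 1.8109.
F = −kT ln Z = −2.88 × ln(1.8109) = −2.88 × 0.59382 = -1.71 ε.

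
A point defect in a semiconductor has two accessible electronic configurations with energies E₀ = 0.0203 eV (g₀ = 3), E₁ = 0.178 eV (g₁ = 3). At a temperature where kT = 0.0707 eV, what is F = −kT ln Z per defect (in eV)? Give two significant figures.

-0.065 eV

Eᵢ/kT = 0.2871, 2.518.
Z = Σ gᵢe^(−Eᵢ/kT) = 3·e^(−0.2871) + 3·e^(−2.518) = 2.251 + 0.2419 = 2.493.
F = −kT ln Z = −0.0707 × ln(2.493) = −0.0707 × 0.9135 = -0.065 eV.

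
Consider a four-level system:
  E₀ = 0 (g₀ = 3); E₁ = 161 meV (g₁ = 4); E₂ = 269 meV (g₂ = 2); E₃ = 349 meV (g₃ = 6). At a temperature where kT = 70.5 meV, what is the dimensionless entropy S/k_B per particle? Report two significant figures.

Eᵢ/kT = 0, 2.284, 3.816, 4.950.
Z = Σ gᵢe^(−Eᵢ/kT) = 3·e^(−0) + 4·e^(−2.284) + 2·e^(−3.816) + 6·e^(−4.950) = 3.000 + 0.4075 + 0.04403 + 0.04250 = 3.494.
⟨E⟩ = Σ EᵢPᵢ = 26.41 meV.
S/k_B = ln Z + ⟨E⟩/kT = ln(3.494) + 26.41/70.5 = 1.251 + 0.3746 = 1.6.

1.6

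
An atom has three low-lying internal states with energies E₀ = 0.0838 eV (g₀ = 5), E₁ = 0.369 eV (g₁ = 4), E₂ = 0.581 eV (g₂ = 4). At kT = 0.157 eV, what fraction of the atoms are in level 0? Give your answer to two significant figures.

0.86

Eᵢ/kT = 0.5338, 2.350, 3.701.
Z = Σ gᵢe^(−Eᵢ/kT) = 5·e^(−0.5338) + 4·e^(−2.350) + 4·e^(−3.701) = 2.932 + 0.3815 + 0.09880 = 3.412.
P₀ = g₀ e^(−E₀/kT) / Z = 2.932/3.412 = 0.86.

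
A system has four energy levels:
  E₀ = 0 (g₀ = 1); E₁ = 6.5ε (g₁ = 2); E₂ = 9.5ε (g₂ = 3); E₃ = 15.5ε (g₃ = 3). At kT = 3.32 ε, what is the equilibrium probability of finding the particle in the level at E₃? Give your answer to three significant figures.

Eᵢ/kT = 0, 1.9578, 2.8614, 4.6687.
Z = Σ gᵢe^(−Eᵢ/kT) = 1·e^(−0) + 2·e^(−1.9578) + 3·e^(−2.8614) + 3·e^(−4.6687) = 1.0000 + 0.28234 + 0.17157 + 0.028153 = 1.4821.
P₃ = g₃ e^(−E₃/kT) / Z = 0.028153/1.4821 = 0.0190.

0.0190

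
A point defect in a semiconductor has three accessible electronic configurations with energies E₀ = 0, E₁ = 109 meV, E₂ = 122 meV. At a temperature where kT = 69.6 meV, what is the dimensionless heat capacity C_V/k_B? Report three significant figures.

0.548

Eᵢ/kT = 0, 1.5661, 1.7529.
Z = Σ e^(−Eᵢ/kT) = e^(−0) + e^(−1.5661) + e^(−1.7529) = 1.0000 + 0.20886 + 0.17327 = 1.3821.
⟨E⟩ = 31.767 meV, ⟨E²⟩ = 3661.4 meV².
C_V/k_B = (⟨E²⟩ − ⟨E⟩²)/(kT)² = (3661.4 − 1009.1)/4844.2 = 0.548.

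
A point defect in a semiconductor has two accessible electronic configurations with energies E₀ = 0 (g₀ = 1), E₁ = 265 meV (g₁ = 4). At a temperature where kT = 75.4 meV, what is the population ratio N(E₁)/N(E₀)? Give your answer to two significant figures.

0.12

n₁/n₀ = (g₁/g₀) exp[−(E₁−E₀)/kT] = (4/1) × exp(−(265 meV)/(75.4 meV)) = (4/1) × exp(-3.515) = 0.12.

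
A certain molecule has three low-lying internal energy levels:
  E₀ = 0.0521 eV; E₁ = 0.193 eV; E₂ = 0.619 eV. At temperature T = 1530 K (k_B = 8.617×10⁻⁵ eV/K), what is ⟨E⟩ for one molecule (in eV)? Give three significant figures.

0.0934 eV

k_BT = 8.617×10⁻⁵ × 1530 K = 0.13184 eV.
Eᵢ/kT = 0.39518, 1.4639, 4.6951.
Z = Σ e^(−Eᵢ/kT) = e^(−0.39518) + e^(−1.4639) + e^(−4.6951) = 0.67356 + 0.23133 + 0.0091400 = 0.91403.
⟨E⟩ = Σ Eᵢ e^(−Eᵢ/kT) / Z = (0.0521·0.67356 + 0.193·0.23133 + 0.619·0.0091400) / 0.91403 = 0.0934 eV.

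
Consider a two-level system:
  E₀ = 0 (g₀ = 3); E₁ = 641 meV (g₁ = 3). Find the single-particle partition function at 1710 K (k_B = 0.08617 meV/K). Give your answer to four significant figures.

Z = 3.039

k_BT = 0.08617 × 1710 K = 147.351 meV.
Eᵢ/kT = 0, 4.35016.
Z = Σ gᵢe^(−Eᵢ/kT) = 3·e^(−0) + 3·e^(−4.35016) = 3.00000 + 0.0387142 = 3.03871.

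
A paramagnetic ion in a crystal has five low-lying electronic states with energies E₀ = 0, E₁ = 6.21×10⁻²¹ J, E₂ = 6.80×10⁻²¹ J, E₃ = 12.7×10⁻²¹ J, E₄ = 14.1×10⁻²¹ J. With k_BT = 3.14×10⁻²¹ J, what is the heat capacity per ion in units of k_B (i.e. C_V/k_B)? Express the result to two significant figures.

0.99

Eᵢ/kT = 0, 1.978, 2.166, 4.045, 4.490.
Z = Σ e^(−Eᵢ/kT) = e^(−0) + e^(−1.978) + e^(−2.166) + e^(−4.045) + e^(−4.490) = 1.000 + 0.1383 + 0.1146 + 0.01751 + 0.01122 = 1.282.
⟨E⟩ = 1.575, ⟨E²⟩ = 12.24.
C_V/k_B = (⟨E²⟩ − ⟨E⟩²)/(kT)² = (12.24 − 2.481)/9.860 = 0.99.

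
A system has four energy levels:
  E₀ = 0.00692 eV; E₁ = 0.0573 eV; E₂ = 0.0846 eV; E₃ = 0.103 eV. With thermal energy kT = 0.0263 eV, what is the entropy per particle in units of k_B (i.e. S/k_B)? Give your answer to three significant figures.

0.636

Eᵢ/kT = 0.26312, 2.1787, 3.2167, 3.9163.
Z = Σ e^(−Eᵢ/kT) = e^(−0.26312) + e^(−2.1787) + e^(−3.2167) + e^(−3.9163) = 0.76865 + 0.11319 + 0.040087 + 0.019915 = 0.94184.
⟨E⟩ = Σ EᵢPᵢ = 0.018313 eV.
S/k_B = ln Z + ⟨E⟩/kT = ln(0.94184) + 0.018313/0.0263 = -0.059920 + 0.69631 = 0.636.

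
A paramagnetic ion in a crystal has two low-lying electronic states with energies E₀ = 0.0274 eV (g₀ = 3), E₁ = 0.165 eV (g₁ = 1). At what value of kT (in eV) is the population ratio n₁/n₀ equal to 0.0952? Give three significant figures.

n₁/n₀ = (g₁/g₀) exp[−(E₁−E₀)/kT] = 0.0952.
⇒ (E₁−E₀)/kT = ln((1/3)/0.0952) = ln(3.5014) = 1.2532.
kT = 0.1376 eV / 1.2532 = 0.110 eV.

0.110 eV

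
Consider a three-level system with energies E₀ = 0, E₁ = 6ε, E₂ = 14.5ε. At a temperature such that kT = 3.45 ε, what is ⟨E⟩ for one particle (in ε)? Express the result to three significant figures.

1.07 ε

Eᵢ/kT = 0, 1.7391, 4.2029.
Z = Σ e^(−Eᵢ/kT) = e^(−0) + e^(−1.7391) + e^(−4.2029) = 1.0000 + 0.17568 + 0.014952 = 1.1906.
⟨E⟩ = Σ Eᵢ e^(−Eᵢ/kT) / Z = (0·1.0000 + 6·0.17568 + 14.5·0.014952) / 1.1906 = 1.07 ε.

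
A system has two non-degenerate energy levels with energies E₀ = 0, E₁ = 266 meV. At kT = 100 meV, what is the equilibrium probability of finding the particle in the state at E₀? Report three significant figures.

Eᵢ/kT = 0, 2.6600.
Z = Σ e^(−Eᵢ/kT) = e^(−0) + e^(−2.6600) = 1.0000 + 0.069948 = 1.0699.
P₀ = e^(−E₀/kT) / Z = 1.0000/1.0699 = 0.935.

0.935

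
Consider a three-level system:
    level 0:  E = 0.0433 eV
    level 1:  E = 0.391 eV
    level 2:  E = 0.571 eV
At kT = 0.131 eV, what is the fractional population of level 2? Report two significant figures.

0.016

Eᵢ/kT = 0.3305, 2.985, 4.359.
Z = Σ e^(−Eᵢ/kT) = e^(−0.3305) + e^(−2.985) + e^(−4.359) = 0.7186 + 0.05054 + 0.01279 = 0.7819.
P₂ = e^(−E₂/kT) / Z = 0.01279/0.7819 = 0.016.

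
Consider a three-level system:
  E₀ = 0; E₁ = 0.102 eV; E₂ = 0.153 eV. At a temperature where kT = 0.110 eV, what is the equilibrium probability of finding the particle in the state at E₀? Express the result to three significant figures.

0.608

Eᵢ/kT = 0, 0.92727, 1.3909.
Z = Σ e^(−Eᵢ/kT) = e^(−0) + e^(−0.92727) + e^(−1.3909) = 1.0000 + 0.39563 + 0.24885 = 1.6445.
P₀ = e^(−E₀/kT) / Z = 1.0000/1.6445 = 0.608.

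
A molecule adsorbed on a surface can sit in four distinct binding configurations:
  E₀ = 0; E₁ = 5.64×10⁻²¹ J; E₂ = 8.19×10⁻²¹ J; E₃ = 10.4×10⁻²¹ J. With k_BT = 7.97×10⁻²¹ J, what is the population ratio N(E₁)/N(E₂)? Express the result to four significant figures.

n₁/n₂ = exp[−(E₁−E₂)/kT] = exp(−(-2.55 ×10⁻²¹ J)/(7.97 ×10⁻²¹ J)) = exp(0.319950) = 1.377.

1.377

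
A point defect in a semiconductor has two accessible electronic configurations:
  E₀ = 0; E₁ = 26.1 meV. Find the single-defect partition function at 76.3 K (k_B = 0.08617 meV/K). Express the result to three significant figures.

k_BT = 0.08617 × 76.3 K = 6.5748 meV.
Eᵢ/kT = 0, 3.9697.
Z = Σ e^(−Eᵢ/kT) = e^(−0) + e^(−3.9697) = 1.0000 + 0.018879 = 1.0189.

Z = 1.02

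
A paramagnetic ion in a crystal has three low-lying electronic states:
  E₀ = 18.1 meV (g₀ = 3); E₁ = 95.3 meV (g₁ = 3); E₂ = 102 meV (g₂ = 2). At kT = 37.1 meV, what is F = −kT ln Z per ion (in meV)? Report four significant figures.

Eᵢ/kT = 0.487871, 2.56873, 2.74933.
Z = Σ gᵢe^(−Eᵢ/kT) = 3·e^(−0.487871) + 3·e^(−2.56873) + 2·e^(−2.74933) = 1.84180 + 0.229898 + 0.127941 = 2.19964.
F = −kT ln Z = −37.1 × ln(2.19964) = −37.1 × 0.788294 = -29.25 meV.

-29.25 meV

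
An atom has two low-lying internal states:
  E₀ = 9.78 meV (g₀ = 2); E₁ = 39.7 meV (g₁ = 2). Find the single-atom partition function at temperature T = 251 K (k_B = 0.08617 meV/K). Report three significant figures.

k_BT = 0.08617 × 251 K = 21.629 meV.
Eᵢ/kT = 0.45217, 1.8355.
Z = Σ gᵢe^(−Eᵢ/kT) = 2·e^(−0.45217) + 2·e^(−1.8355) = 1.2725 + 0.31907 = 1.5916.

Z = 1.59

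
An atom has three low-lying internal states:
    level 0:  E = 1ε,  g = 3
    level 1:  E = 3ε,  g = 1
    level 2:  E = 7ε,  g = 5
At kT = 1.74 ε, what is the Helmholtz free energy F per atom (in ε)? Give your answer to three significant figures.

Eᵢ/kT = 0.57471, 1.7241, 4.0230.
Z = Σ gᵢe^(−Eᵢ/kT) = 3·e^(−0.57471) + 1·e^(−1.7241) + 5·e^(−4.0230) = 1.6886 + 0.17833 + 0.089496 = 1.9564.
F = −kT ln Z = −1.74 × ln(1.9564) = −1.74 × 0.67111 = -1.17 ε.

-1.17 ε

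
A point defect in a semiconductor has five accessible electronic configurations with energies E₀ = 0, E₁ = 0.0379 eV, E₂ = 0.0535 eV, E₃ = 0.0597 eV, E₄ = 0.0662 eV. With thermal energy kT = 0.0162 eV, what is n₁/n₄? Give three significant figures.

5.74

n₁/n₄ = exp[−(E₁−E₄)/kT] = exp(−(-0.0283 eV)/(0.0162 eV)) = exp(1.7469) = 5.74.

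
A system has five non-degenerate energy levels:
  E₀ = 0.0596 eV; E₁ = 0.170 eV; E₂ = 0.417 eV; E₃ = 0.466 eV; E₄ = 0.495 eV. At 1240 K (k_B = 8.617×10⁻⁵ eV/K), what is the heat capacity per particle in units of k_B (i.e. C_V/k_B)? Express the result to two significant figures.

0.76

k_BT = 8.617×10⁻⁵ × 1240 K = 0.1069 eV.
Eᵢ/kT = 0.5575, 1.590, 3.901, 4.359, 4.630.
Z = Σ e^(−Eᵢ/kT) = e^(−0.5575) + e^(−1.590) + e^(−3.901) + e^(−4.359) + e^(−4.630) = 0.5726 + 0.2039 + 0.02022 + 0.01279 + 0.009755 = 0.8193.
⟨E⟩ = 0.1074 eV, ⟨E²⟩ = 0.02027 eV².
C_V/k_B = (⟨E²⟩ − ⟨E⟩²)/(kT)² = (0.02027 − 0.01153)/0.01143 = 0.76.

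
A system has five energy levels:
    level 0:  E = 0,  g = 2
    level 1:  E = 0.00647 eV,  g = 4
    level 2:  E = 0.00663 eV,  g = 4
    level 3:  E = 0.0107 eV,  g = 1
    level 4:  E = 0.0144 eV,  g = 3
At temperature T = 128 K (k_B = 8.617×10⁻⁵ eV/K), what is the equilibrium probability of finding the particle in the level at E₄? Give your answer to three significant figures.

k_BT = 8.617×10⁻⁵ × 128 K = 0.011030 eV.
Eᵢ/kT = 0, 0.58658, 0.60109, 0.97008, 1.3055.
Z = Σ gᵢe^(−Eᵢ/kT) = 2·e^(−0) + 4·e^(−0.58658) + 4·e^(−0.60109) + 1·e^(−0.97008) + 3·e^(−1.3055) = 2.0000 + 2.2249 + 2.1929 + 0.37905 + 0.81311 = 7.6100.
P₄ = g₄ e^(−E₄/kT) / Z = 0.81311/7.6100 = 0.107.

0.107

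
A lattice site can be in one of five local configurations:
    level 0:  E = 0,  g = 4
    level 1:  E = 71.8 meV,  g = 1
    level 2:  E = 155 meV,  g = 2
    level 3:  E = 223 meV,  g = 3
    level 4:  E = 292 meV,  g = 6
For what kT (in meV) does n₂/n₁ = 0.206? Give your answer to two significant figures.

37 meV

n₂/n₁ = (g₂/g₁) exp[−(E₂−E₁)/kT] = 0.206.
⇒ (E₂−E₁)/kT = ln((2/1)/0.206) = ln(9.709) = 2.273.
kT = 83.2 meV / 2.273 = 37 meV.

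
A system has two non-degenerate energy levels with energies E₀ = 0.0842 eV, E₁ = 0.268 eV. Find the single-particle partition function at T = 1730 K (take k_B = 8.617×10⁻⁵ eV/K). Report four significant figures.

Z = 0.7341

k_BT = 8.617×10⁻⁵ × 1730 K = 0.149074 eV.
Eᵢ/kT = 0.564820, 1.79776.
Z = Σ e^(−Eᵢ/kT) = e^(−0.564820) + e^(−1.79776) = 0.568462 + 0.165670 = 0.734132.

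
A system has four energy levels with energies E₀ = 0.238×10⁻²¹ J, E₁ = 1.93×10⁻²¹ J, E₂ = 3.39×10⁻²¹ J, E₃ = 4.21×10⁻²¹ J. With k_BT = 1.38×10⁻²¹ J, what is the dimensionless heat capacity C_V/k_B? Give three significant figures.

Eᵢ/kT = 0.17246, 1.3986, 2.4565, 3.0507.
Z = Σ e^(−Eᵢ/kT) = e^(−0.17246) + e^(−1.3986) + e^(−2.4565) + e^(−3.0507) = 0.84159 + 0.24694 + 0.085734 + 0.047326 = 1.2216.
⟨E⟩ = 0.95512, ⟨E²⟩ = 2.2852.
C_V/k_B = (⟨E²⟩ − ⟨E⟩²)/(kT)² = (2.2852 − 0.91225)/1.9044 = 0.721.

0.721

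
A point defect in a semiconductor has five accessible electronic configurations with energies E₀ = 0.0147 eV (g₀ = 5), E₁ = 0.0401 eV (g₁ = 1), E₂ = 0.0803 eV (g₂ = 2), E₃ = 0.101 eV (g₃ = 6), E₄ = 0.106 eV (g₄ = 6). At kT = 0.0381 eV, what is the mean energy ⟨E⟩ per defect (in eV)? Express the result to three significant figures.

Eᵢ/kT = 0.38583, 1.0525, 2.1076, 2.6509, 2.7822.
Z = Σ gᵢe^(−Eᵢ/kT) = 5·e^(−0.38583) + 1·e^(−1.0525) + 2·e^(−2.1076) + 6·e^(−2.6509) + 6·e^(−2.7822) = 3.3994 + 0.34906 + 0.24306 + 0.42353 + 0.37141 = 4.7865.
⟨E⟩ = Σ Eᵢ gᵢe^(−Eᵢ/kT) / Z = (0.0147·3.3994 + 0.0401·0.34906 + 0.0803·0.24306 + 0.101·0.42353 + 0.106·0.37141) / 4.7865 = 0.0346 eV.

0.0346 eV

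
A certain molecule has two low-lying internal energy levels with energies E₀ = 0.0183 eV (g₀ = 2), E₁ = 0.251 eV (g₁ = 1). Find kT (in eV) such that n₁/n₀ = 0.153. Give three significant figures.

n₁/n₀ = (g₁/g₀) exp[−(E₁−E₀)/kT] = 0.153.
⇒ (E₁−E₀)/kT = ln((1/2)/0.153) = ln(3.2680) = 1.1842.
kT = 0.2327 eV / 1.1842 = 0.197 eV.

0.197 eV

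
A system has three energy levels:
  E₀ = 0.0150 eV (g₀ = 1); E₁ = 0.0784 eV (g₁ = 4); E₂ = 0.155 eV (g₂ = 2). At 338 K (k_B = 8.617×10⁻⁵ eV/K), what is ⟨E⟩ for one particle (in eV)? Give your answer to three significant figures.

k_BT = 8.617×10⁻⁵ × 338 K = 0.029125 eV.
Eᵢ/kT = 0.51502, 2.6918, 5.3219.
Z = Σ gᵢe^(−Eᵢ/kT) = 1·e^(−0.51502) + 4·e^(−2.6918) + 2·e^(−5.3219) = 0.59749 + 0.27104 + 0.0097669 = 0.87830.
⟨E⟩ = Σ Eᵢ gᵢe^(−Eᵢ/kT) / Z = (0.0150·0.59749 + 0.0784·0.27104 + 0.155·0.0097669) / 0.87830 = 0.0361 eV.

0.0361 eV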